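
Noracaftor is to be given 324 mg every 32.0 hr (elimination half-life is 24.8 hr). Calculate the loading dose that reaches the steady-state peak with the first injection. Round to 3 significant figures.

548 mg

k = ln 2 / 24.8 = 0.02795 hr⁻¹
Accumulation ratio R = 1 / (1 − e^(−kτ)) = 1 / (1 − e^(−0.02795×32.0)) = 1 / (1 − 0.4089) = 1.692
Loading dose = maintenance dose × R = 324 × 1.692 ≈ 548 mg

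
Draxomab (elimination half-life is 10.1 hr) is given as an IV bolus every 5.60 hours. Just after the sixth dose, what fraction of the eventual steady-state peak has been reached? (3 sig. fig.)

0.900

k = ln 2 / 10.1 = 0.06863 hr⁻¹
f_n = 1 − e^(−nkτ) = 1 − e^(−6 × 0.06863 × 5.60) = 1 − e^(−2.306) = 1 − 0.09967 ≈ 0.900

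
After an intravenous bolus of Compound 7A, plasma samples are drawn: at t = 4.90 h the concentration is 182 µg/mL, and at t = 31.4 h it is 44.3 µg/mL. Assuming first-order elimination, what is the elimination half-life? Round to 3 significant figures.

13.0 hours

k = ln(C₁/C₂) / (t₂ − t₁) = ln(182/44.3) / (31.4 − 4.90)
  = 1.413 / 26.50 = 0.05332 h⁻¹
t½ = ln 2 / k = ln 2 / 0.05332 ≈ 13.0 hours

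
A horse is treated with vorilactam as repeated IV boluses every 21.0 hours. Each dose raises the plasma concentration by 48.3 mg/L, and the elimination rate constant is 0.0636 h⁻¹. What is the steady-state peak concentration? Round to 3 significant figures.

Fraction remaining after one interval: e^(−kτ) = e^(−0.06360 × 21.0) = 0.2630
R = 1 / (1 − 0.2630) = 1.357
Css,max = 48.3 × 1.357 ≈ 65.5 mg/L

65.5 mg/L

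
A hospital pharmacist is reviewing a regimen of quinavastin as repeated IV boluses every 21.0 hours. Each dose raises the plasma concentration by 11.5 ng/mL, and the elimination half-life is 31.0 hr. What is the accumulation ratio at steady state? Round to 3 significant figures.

k = ln 2 / 31.0 = 0.02236 hr⁻¹
Fraction remaining after one interval: e^(−kτ) = e^(−0.02236 × 21.0) = 0.6253
R = 1 / (1 − 0.6253) = 1 / 0.3747 ≈ 2.67

2.67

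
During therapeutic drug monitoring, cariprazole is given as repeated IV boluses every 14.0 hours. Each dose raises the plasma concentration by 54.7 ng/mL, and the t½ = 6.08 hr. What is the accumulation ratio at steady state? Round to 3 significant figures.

1.25

k = ln 2 / 6.08 = 0.1140 hr⁻¹
Fraction remaining after one interval: e^(−kτ) = e^(−0.1140 × 14.0) = 0.2027
R = 1 / (1 − 0.2027) = 1 / 0.7973 ≈ 1.25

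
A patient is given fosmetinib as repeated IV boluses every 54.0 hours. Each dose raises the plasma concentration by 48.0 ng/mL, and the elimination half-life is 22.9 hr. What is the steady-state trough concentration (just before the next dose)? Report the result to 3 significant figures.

11.6 ng/mL

k = ln 2 / 22.9 = 0.03027 hr⁻¹
Fraction remaining after one interval: e^(−kτ) = e^(−0.03027 × 54.0) = 0.1951
R = 1 / (1 − 0.1951) = 1.242
Css,max = 48.0 × 1.242 = 59.63 ng/mL
Css,min = Css,max × e^(−kτ) = 59.63 × 0.1951 ≈ 11.6 ng/mL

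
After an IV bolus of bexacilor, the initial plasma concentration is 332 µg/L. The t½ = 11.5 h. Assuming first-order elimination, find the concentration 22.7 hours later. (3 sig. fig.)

k = ln 2 / 11.5 = 0.06027 h⁻¹
22.7 h is 1.974 half-lives, so C = 332 × (1/2)^1.974 = 332 × 0.2546 ≈ 84.5 µg/L

84.5 µg/L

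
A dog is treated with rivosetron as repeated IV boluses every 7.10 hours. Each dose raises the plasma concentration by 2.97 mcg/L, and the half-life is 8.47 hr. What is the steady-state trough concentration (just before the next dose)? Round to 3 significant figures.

3.77 mcg/L

k = ln 2 / 8.47 = 0.08184 hr⁻¹
Fraction remaining after one interval: e^(−kτ) = e^(−0.08184 × 7.10) = 0.5593
R = 1 / (1 − 0.5593) = 2.269
Css,max = 2.97 × 2.269 = 6.740 mcg/L
Css,min = Css,max × e^(−kτ) = 6.740 × 0.5593 ≈ 3.77 mcg/L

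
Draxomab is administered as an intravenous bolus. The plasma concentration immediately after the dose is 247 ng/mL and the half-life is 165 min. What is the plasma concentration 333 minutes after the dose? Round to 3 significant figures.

k = ln 2 / 165 = 0.004201 min⁻¹
333 min is 2.018 half-lives, so C = 247 × (1/2)^2.018 = 247 × 0.2469 ≈ 61.0 ng/mL

61.0 ng/mL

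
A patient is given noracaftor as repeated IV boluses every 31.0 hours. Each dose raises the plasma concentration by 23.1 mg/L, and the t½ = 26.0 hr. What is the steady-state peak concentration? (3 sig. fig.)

41.1 mg/L

k = ln 2 / 26.0 = 0.02666 hr⁻¹
Fraction remaining after one interval: e^(−kτ) = e^(−0.02666 × 31.0) = 0.4376
R = 1 / (1 − 0.4376) = 1.778
Css,max = 23.1 × 1.778 ≈ 41.1 mg/L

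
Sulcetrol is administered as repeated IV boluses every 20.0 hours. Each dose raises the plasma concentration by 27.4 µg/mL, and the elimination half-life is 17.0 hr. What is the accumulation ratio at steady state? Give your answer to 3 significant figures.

1.79

k = ln 2 / 17.0 = 0.04077 hr⁻¹
Fraction remaining after one interval: e^(−kτ) = e^(−0.04077 × 20.0) = 0.4424
R = 1 / (1 − 0.4424) = 1 / 0.5576 ≈ 1.79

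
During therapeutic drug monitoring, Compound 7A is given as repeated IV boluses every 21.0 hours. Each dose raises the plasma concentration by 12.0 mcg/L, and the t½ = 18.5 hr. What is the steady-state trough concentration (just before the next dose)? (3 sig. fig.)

k = ln 2 / 18.5 = 0.03747 hr⁻¹
Fraction remaining after one interval: e^(−kτ) = e^(−0.03747 × 21.0) = 0.4553
R = 1 / (1 − 0.4553) = 1.836
Css,max = 12.0 × 1.836 = 22.03 mcg/L
Css,min = Css,max × e^(−kτ) = 22.03 × 0.4553 ≈ 10.0 mcg/L

10.0 mcg/L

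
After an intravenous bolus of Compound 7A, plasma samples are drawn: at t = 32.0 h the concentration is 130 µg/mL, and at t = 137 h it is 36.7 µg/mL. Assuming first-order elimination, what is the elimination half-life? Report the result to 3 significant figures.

57.5 hours

k = ln(C₁/C₂) / (t₂ − t₁) = ln(130/36.7) / (137 − 32.0)
  = 1.265 / 105.0 = 0.01205 h⁻¹
t½ = ln 2 / k = ln 2 / 0.01205 ≈ 57.5 hours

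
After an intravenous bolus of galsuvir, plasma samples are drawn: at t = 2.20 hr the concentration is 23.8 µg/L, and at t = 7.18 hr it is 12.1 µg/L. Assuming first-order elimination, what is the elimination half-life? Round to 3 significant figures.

k = ln(C₁/C₂) / (t₂ − t₁) = ln(23.8/12.1) / (7.18 − 2.20)
  = 0.6765 / 4.980 = 0.1358 hr⁻¹
t½ = ln 2 / k = ln 2 / 0.1358 ≈ 5.10 hours

5.10 hours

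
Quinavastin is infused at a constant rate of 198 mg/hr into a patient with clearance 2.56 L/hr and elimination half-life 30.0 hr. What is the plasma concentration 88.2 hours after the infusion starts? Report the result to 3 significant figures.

Css = rate / CL = 198 / 2.56 = 77.34 µg/mL
k = ln 2 / 30.0 = 0.02310 hr⁻¹
C(t) = Css (1 − e^(−kt)) = 77.34 × (1 − e^(−2.038)) = 77.34 × 0.8697 ≈ 67.3 µg/mL

67.3 µg/mL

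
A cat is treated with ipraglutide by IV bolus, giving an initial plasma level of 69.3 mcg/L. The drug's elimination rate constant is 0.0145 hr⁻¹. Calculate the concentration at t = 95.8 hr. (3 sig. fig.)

C(t) = C₀ e^(−kt) = 69.3 × e^(−0.01450 × 95.8) = 69.3 × e^(−1.389) = 69.3 × 0.2493 ≈ 17.3 mcg/L

17.3 mcg/L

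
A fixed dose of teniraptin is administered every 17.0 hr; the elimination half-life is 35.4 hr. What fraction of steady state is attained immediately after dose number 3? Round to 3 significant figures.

0.632

k = ln 2 / 35.4 = 0.01958 hr⁻¹
f_n = 1 − e^(−nkτ) = 1 − e^(−3 × 0.01958 × 17.0) = 1 − e^(−0.9986) = 1 − 0.3684 ≈ 0.632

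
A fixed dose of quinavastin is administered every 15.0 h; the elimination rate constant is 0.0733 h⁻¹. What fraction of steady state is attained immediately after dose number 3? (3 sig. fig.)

0.963

f_n = 1 − e^(−nkτ) = 1 − e^(−3 × 0.07330 × 15.0) = 1 − e^(−3.299) = 1 − 0.03694 ≈ 0.963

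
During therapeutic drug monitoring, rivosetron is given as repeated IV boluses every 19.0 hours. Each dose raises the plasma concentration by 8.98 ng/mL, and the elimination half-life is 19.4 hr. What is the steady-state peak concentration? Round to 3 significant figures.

18.2 ng/mL

k = ln 2 / 19.4 = 0.03573 hr⁻¹
Fraction remaining after one interval: e^(−kτ) = e^(−0.03573 × 19.0) = 0.5072
R = 1 / (1 − 0.5072) = 2.029
Css,max = 8.98 × 2.029 ≈ 18.2 ng/mL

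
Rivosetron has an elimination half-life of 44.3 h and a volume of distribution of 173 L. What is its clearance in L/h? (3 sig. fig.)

2.71 L/h

k = ln 2 / t½ = ln 2 / 44.3 = 0.01565 h⁻¹
CL = k · V = 0.01565 × 173 ≈ 2.71 L/h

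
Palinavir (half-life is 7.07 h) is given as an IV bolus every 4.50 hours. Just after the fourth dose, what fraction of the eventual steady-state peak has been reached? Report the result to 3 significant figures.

0.829

k = ln 2 / 7.07 = 0.09804 h⁻¹
f_n = 1 − e^(−nkτ) = 1 − e^(−4 × 0.09804 × 4.50) = 1 − e^(−1.765) = 1 − 0.1712 ≈ 0.829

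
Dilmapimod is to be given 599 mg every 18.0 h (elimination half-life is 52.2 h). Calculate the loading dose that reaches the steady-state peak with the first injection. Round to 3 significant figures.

k = ln 2 / 52.2 = 0.01328 h⁻¹
Accumulation ratio R = 1 / (1 − e^(−kτ)) = 1 / (1 − e^(−0.01328×18.0)) = 1 / (1 − 0.7874) = 4.704
Loading dose = maintenance dose × R = 599 × 4.704 ≈ 2820 mg

2820 mg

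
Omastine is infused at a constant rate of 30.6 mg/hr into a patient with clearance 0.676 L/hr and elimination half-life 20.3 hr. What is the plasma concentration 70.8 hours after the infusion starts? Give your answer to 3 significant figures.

Css = rate / CL = 30.6 / 0.676 = 45.27 mg/L
k = ln 2 / 20.3 = 0.03415 hr⁻¹
C(t) = Css (1 − e^(−kt)) = 45.27 × (1 − e^(−2.417)) = 45.27 × 0.9109 ≈ 41.2 mg/L

41.2 mg/L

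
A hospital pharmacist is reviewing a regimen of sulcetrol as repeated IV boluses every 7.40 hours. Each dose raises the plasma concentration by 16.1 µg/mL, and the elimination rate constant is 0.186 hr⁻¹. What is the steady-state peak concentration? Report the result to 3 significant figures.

Fraction remaining after one interval: e^(−kτ) = e^(−0.1860 × 7.40) = 0.2525
R = 1 / (1 − 0.2525) = 1.338
Css,max = 16.1 × 1.338 ≈ 21.5 µg/mL

21.5 µg/mL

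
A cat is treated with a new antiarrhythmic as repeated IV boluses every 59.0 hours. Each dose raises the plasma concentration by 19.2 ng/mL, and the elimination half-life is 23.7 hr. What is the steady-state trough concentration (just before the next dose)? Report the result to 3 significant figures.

4.16 ng/mL

k = ln 2 / 23.7 = 0.02925 hr⁻¹
Fraction remaining after one interval: e^(−kτ) = e^(−0.02925 × 59.0) = 0.1781
R = 1 / (1 − 0.1781) = 1.217
Css,max = 19.2 × 1.217 = 23.36 ng/mL
Css,min = Css,max × e^(−kτ) = 23.36 × 0.1781 ≈ 4.16 ng/mL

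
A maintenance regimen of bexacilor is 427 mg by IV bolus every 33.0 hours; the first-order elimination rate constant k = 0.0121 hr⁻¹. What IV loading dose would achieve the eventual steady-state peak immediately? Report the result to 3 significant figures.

1300 mg

Accumulation ratio R = 1 / (1 − e^(−kτ)) = 1 / (1 − e^(−0.01210×33.0)) = 1 / (1 − 0.6708) = 3.038
Loading dose = maintenance dose × R = 427 × 3.038 ≈ 1300 mg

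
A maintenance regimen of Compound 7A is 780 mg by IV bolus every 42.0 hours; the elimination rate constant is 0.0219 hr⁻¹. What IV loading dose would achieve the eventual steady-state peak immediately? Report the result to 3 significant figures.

1300 mg

Accumulation ratio R = 1 / (1 − e^(−kτ)) = 1 / (1 − e^(−0.02190×42.0)) = 1 / (1 − 0.3986) = 1.663
Loading dose = maintenance dose × R = 780 × 1.663 ≈ 1300 mg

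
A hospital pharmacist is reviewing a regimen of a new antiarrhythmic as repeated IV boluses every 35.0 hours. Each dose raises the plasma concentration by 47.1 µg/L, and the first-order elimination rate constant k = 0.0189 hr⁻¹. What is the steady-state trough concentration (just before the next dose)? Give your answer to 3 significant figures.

50.2 µg/L

Fraction remaining after one interval: e^(−kτ) = e^(−0.01890 × 35.0) = 0.5161
R = 1 / (1 − 0.5161) = 2.066
Css,max = 47.1 × 2.066 = 97.33 µg/L
Css,min = Css,max × e^(−kτ) = 97.33 × 0.5161 ≈ 50.2 µg/L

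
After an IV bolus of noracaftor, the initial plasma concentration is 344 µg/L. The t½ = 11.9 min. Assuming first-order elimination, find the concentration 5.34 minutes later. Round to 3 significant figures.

252 µg/L

k = ln 2 / 11.9 = 0.05825 min⁻¹
5.34 min is 0.4487 half-lives, so C = 344 × (1/2)^0.4487 = 344 × 0.7327 ≈ 252 µg/L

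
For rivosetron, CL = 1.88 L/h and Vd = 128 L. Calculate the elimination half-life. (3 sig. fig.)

47.2 hours

k = CL / V = 1.88 / 128 = 0.01469 h⁻¹
t½ = ln 2 / k = ln 2 / 0.01469 ≈ 47.2 hours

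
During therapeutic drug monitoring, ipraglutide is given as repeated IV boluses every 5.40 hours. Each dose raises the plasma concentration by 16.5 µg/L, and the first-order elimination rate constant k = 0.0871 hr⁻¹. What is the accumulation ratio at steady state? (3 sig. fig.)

Fraction remaining after one interval: e^(−kτ) = e^(−0.08710 × 5.40) = 0.6248
R = 1 / (1 − 0.6248) = 1 / 0.3752 ≈ 2.67

2.67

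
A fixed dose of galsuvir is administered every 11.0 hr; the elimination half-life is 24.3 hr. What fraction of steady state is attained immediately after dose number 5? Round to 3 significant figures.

0.792

k = ln 2 / 24.3 = 0.02852 hr⁻¹
f_n = 1 − e^(−nkτ) = 1 − e^(−5 × 0.02852 × 11.0) = 1 − e^(−1.569) = 1 − 0.2083 ≈ 0.792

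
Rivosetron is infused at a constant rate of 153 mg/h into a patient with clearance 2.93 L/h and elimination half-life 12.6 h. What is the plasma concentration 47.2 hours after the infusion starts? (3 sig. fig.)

48.3 µg/mL

Css = rate / CL = 153 / 2.93 = 52.22 µg/mL
k = ln 2 / 12.6 = 0.05501 h⁻¹
C(t) = Css (1 − e^(−kt)) = 52.22 × (1 − e^(−2.597)) = 52.22 × 0.9255 ≈ 48.3 µg/mL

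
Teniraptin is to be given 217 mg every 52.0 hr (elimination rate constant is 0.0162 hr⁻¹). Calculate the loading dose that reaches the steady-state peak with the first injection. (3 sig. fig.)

Accumulation ratio R = 1 / (1 − e^(−kτ)) = 1 / (1 − e^(−0.01620×52.0)) = 1 / (1 − 0.4307) = 1.756
Loading dose = maintenance dose × R = 217 × 1.756 ≈ 381 mg

381 mg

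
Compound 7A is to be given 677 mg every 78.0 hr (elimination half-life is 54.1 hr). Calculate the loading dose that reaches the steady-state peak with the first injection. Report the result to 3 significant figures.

1070 mg

k = ln 2 / 54.1 = 0.01281 hr⁻¹
Accumulation ratio R = 1 / (1 − e^(−kτ)) = 1 / (1 − e^(−0.01281×78.0)) = 1 / (1 − 0.3681) = 1.583
Loading dose = maintenance dose × R = 677 × 1.583 ≈ 1070 mg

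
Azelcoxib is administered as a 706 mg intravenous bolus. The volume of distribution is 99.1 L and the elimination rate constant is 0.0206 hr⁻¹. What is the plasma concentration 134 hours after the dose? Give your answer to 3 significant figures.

C₀ = dose / V = 706 / 99.1 = 7.124 mg/L
C(t) = C₀ e^(−kt) = 7.124 × e^(−0.02060 × 134) = 7.124 × e^(−2.760) = 7.124 × 0.06327 ≈ 0.451 mg/L

0.451 mg/L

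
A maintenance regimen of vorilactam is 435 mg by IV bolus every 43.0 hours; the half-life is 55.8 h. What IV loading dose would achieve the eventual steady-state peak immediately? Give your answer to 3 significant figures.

1050 mg

k = ln 2 / 55.8 = 0.01242 h⁻¹
Accumulation ratio R = 1 / (1 − e^(−kτ)) = 1 / (1 − e^(−0.01242×43.0)) = 1 / (1 − 0.5862) = 2.416
Loading dose = maintenance dose × R = 435 × 2.416 ≈ 1050 mg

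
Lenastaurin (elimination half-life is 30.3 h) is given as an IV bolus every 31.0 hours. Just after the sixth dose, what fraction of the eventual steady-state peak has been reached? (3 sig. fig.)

k = ln 2 / 30.3 = 0.02288 h⁻¹
f_n = 1 − e^(−nkτ) = 1 − e^(−6 × 0.02288 × 31.0) = 1 − e^(−4.255) = 1 − 0.01419 ≈ 0.986

0.986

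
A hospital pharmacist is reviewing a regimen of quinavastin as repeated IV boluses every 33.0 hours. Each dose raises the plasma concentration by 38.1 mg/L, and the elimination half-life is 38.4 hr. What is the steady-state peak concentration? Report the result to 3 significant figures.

k = ln 2 / 38.4 = 0.01805 hr⁻¹
Fraction remaining after one interval: e^(−kτ) = e^(−0.01805 × 33.0) = 0.5512
R = 1 / (1 − 0.5512) = 2.228
Css,max = 38.1 × 2.228 ≈ 84.9 mg/L

84.9 mg/L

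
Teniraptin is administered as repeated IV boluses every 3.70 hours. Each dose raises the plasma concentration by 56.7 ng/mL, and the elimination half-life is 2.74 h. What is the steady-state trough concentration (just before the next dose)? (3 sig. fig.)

36.6 ng/mL

k = ln 2 / 2.74 = 0.2530 h⁻¹
Fraction remaining after one interval: e^(−kτ) = e^(−0.2530 × 3.70) = 0.3922
R = 1 / (1 − 0.3922) = 1.645
Css,max = 56.7 × 1.645 = 93.29 ng/mL
Css,min = Css,max × e^(−kτ) = 93.29 × 0.3922 ≈ 36.6 ng/mL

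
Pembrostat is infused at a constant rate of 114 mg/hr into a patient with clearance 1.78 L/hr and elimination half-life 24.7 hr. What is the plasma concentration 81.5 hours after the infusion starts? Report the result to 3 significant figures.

57.5 µg/mL

Css = rate / CL = 114 / 1.78 = 64.04 µg/mL
k = ln 2 / 24.7 = 0.02806 hr⁻¹
C(t) = Css (1 − e^(−kt)) = 64.04 × (1 − e^(−2.287)) = 64.04 × 0.8984 ≈ 57.5 µg/mL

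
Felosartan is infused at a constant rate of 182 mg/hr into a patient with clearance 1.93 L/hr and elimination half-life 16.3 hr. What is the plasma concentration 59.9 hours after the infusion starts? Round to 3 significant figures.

Css = rate / CL = 182 / 1.93 = 94.30 µg/mL
k = ln 2 / 16.3 = 0.04252 hr⁻¹
C(t) = Css (1 − e^(−kt)) = 94.30 × (1 − e^(−2.547)) = 94.30 × 0.9217 ≈ 86.9 µg/mL

86.9 µg/mL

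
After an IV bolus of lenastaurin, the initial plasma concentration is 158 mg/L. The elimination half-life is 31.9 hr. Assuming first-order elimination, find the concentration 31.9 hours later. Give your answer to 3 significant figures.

k = ln 2 / 31.9 = 0.02173 hr⁻¹
C(t) = C₀ e^(−kt) = 158 × e^(−0.02173 × 31.9) = 158 × e^(−0.6931) = 158 × 0.5000 ≈ 79.0 mg/L

79.0 mg/L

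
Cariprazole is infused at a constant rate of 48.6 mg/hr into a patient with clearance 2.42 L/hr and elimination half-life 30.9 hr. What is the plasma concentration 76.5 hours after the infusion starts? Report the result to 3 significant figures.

16.5 µg/mL

Css = rate / CL = 48.6 / 2.42 = 20.08 µg/mL
k = ln 2 / 30.9 = 0.02243 hr⁻¹
C(t) = Css (1 − e^(−kt)) = 20.08 × (1 − e^(−1.716)) = 20.08 × 0.8202 ≈ 16.5 µg/mL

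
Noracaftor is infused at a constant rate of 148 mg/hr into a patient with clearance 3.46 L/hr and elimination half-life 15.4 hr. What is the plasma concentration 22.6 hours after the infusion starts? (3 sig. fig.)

27.3 µg/mL

Css = rate / CL = 148 / 3.46 = 42.77 µg/mL
k = ln 2 / 15.4 = 0.04501 hr⁻¹
C(t) = Css (1 − e^(−kt)) = 42.77 × (1 − e^(−1.017)) = 42.77 × 0.6384 ≈ 27.3 µg/mL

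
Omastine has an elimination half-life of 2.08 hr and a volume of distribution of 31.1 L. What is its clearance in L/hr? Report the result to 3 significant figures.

k = ln 2 / t½ = ln 2 / 2.08 = 0.3332 hr⁻¹
CL = k · V = 0.3332 × 31.1 ≈ 10.4 L/hr

10.4 L/hr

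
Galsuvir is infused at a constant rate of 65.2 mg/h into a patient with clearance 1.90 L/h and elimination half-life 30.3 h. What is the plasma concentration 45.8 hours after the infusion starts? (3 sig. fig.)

22.3 mg/L

Css = rate / CL = 65.2 / 1.90 = 34.32 mg/L
k = ln 2 / 30.3 = 0.02288 h⁻¹
C(t) = Css (1 − e^(−kt)) = 34.32 × (1 − e^(−1.048)) = 34.32 × 0.6493 ≈ 22.3 mg/L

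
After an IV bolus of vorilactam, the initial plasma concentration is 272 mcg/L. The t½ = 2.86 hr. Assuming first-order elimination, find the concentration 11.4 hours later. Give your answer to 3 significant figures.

17.2 mcg/L

k = ln 2 / 2.86 = 0.2424 hr⁻¹
C(t) = C₀ e^(−kt) = 272 × e^(−0.2424 × 11.4) = 272 × e^(−2.763) = 272 × 0.06311 ≈ 17.2 mcg/L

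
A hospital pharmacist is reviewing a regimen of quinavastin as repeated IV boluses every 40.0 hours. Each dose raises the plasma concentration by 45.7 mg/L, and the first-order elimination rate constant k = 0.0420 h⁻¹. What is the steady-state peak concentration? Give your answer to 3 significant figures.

56.2 mg/L

Fraction remaining after one interval: e^(−kτ) = e^(−0.04200 × 40.0) = 0.1864
R = 1 / (1 − 0.1864) = 1.229
Css,max = 45.7 × 1.229 ≈ 56.2 mg/L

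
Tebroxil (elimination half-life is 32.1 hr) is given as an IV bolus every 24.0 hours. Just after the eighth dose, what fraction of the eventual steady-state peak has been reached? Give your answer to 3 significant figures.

k = ln 2 / 32.1 = 0.02159 hr⁻¹
f_n = 1 − e^(−nkτ) = 1 − e^(−8 × 0.02159 × 24.0) = 1 − e^(−4.146) = 1 − 0.01583 ≈ 0.984

0.984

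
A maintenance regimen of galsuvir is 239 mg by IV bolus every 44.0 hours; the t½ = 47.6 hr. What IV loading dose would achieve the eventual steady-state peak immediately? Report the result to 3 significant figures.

505 mg

k = ln 2 / 47.6 = 0.01456 hr⁻¹
Accumulation ratio R = 1 / (1 − e^(−kτ)) = 1 / (1 − e^(−0.01456×44.0)) = 1 / (1 − 0.5269) = 2.114
Loading dose = maintenance dose × R = 239 × 2.114 ≈ 505 mg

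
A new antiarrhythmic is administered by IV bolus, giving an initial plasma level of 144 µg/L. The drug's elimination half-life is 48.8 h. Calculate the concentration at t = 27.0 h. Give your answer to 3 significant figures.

98.1 µg/L

k = ln 2 / 48.8 = 0.01420 h⁻¹
C(t) = C₀ e^(−kt) = 144 × e^(−0.01420 × 27.0) = 144 × e^(−0.3835) = 144 × 0.6815 ≈ 98.1 µg/L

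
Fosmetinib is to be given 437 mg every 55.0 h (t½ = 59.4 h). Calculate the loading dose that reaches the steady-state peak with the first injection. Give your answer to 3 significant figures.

k = ln 2 / 59.4 = 0.01167 h⁻¹
Accumulation ratio R = 1 / (1 − e^(−kτ)) = 1 / (1 − e^(−0.01167×55.0)) = 1 / (1 − 0.5263) = 2.111
Loading dose = maintenance dose × R = 437 × 2.111 ≈ 923 mg

923 mg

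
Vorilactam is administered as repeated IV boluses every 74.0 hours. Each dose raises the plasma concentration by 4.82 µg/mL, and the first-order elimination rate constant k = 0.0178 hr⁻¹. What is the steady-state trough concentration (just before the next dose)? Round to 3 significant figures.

Fraction remaining after one interval: e^(−kτ) = e^(−0.01780 × 74.0) = 0.2679
R = 1 / (1 − 0.2679) = 1.366
Css,max = 4.82 × 1.366 = 6.584 µg/mL
Css,min = Css,max × e^(−kτ) = 6.584 × 0.2679 ≈ 1.76 µg/mL

1.76 µg/mL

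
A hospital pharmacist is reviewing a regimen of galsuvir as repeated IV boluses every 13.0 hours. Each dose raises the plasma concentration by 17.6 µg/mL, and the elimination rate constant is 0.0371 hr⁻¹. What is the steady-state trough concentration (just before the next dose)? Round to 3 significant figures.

28.4 µg/mL

Fraction remaining after one interval: e^(−kτ) = e^(−0.03710 × 13.0) = 0.6174
R = 1 / (1 − 0.6174) = 2.613
Css,max = 17.6 × 2.613 = 46.00 µg/mL
Css,min = Css,max × e^(−kτ) = 46.00 × 0.6174 ≈ 28.4 µg/mL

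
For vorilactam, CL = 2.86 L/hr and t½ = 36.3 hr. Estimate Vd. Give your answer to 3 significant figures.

k = ln 2 / t½ = ln 2 / 36.3 = 0.01909 hr⁻¹
V = CL / k = 2.86 / 0.01909 ≈ 150 L

150 L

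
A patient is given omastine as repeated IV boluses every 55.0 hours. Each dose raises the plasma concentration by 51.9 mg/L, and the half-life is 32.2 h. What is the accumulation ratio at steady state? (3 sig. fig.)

1.44

k = ln 2 / 32.2 = 0.02153 h⁻¹
Fraction remaining after one interval: e^(−kτ) = e^(−0.02153 × 55.0) = 0.3061
R = 1 / (1 − 0.3061) = 1 / 0.6939 ≈ 1.44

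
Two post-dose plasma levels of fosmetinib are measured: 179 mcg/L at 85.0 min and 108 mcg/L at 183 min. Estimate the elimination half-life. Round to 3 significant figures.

k = ln(C₁/C₂) / (t₂ − t₁) = ln(179/108) / (183 − 85.0)
  = 0.5053 / 98.00 = 0.005156 min⁻¹
t½ = ln 2 / k = ln 2 / 0.005156 ≈ 134 minutes

134 minutes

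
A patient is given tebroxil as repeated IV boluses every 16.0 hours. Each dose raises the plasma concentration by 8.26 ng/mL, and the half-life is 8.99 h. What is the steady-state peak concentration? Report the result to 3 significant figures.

11.7 ng/mL

k = ln 2 / 8.99 = 0.07710 h⁻¹
Fraction remaining after one interval: e^(−kτ) = e^(−0.07710 × 16.0) = 0.2912
R = 1 / (1 − 0.2912) = 1.411
Css,max = 8.26 × 1.411 ≈ 11.7 ng/mL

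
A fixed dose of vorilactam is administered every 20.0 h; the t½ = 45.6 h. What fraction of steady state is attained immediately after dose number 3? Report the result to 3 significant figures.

0.598

k = ln 2 / 45.6 = 0.01520 h⁻¹
f_n = 1 − e^(−nkτ) = 1 − e^(−3 × 0.01520 × 20.0) = 1 − e^(−0.9120) = 1 − 0.4017 ≈ 0.598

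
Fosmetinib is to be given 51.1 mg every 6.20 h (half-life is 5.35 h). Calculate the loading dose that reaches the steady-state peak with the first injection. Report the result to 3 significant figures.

k = ln 2 / 5.35 = 0.1296 h⁻¹
Accumulation ratio R = 1 / (1 − e^(−kτ)) = 1 / (1 − e^(−0.1296×6.20)) = 1 / (1 − 0.4479) = 1.811
Loading dose = maintenance dose × R = 51.1 × 1.811 ≈ 92.5 mg

92.5 mg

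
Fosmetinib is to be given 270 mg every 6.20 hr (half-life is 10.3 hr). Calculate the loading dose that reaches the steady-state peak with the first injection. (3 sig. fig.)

791 mg

k = ln 2 / 10.3 = 0.06730 hr⁻¹
Accumulation ratio R = 1 / (1 − e^(−kτ)) = 1 / (1 − e^(−0.06730×6.20)) = 1 / (1 − 0.6589) = 2.931
Loading dose = maintenance dose × R = 270 × 2.931 ≈ 791 mg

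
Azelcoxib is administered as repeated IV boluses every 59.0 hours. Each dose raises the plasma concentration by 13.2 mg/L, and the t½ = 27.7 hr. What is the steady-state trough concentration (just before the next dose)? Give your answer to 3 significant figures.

k = ln 2 / 27.7 = 0.02502 hr⁻¹
Fraction remaining after one interval: e^(−kτ) = e^(−0.02502 × 59.0) = 0.2285
R = 1 / (1 − 0.2285) = 1.296
Css,max = 13.2 × 1.296 = 17.11 mg/L
Css,min = Css,max × e^(−kτ) = 17.11 × 0.2285 ≈ 3.91 mg/L

3.91 mg/L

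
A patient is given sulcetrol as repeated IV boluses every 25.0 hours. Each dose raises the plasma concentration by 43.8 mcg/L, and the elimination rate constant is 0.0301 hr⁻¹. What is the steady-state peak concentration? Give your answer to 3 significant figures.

Fraction remaining after one interval: e^(−kτ) = e^(−0.03010 × 25.0) = 0.4712
R = 1 / (1 − 0.4712) = 1.891
Css,max = 43.8 × 1.891 ≈ 82.8 mcg/L

82.8 mcg/L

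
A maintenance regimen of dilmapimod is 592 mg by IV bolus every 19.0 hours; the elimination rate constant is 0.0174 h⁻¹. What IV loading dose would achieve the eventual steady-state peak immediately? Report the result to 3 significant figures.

2100 mg

Accumulation ratio R = 1 / (1 − e^(−kτ)) = 1 / (1 − e^(−0.01740×19.0)) = 1 / (1 − 0.7185) = 3.552
Loading dose = maintenance dose × R = 592 × 3.552 ≈ 2100 mg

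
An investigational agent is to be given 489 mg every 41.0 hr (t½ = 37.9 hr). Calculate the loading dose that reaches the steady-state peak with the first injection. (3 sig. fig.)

k = ln 2 / 37.9 = 0.01829 hr⁻¹
Accumulation ratio R = 1 / (1 − e^(−kτ)) = 1 / (1 − e^(−0.01829×41.0)) = 1 / (1 − 0.4724) = 1.896
Loading dose = maintenance dose × R = 489 × 1.896 ≈ 927 mg

927 mg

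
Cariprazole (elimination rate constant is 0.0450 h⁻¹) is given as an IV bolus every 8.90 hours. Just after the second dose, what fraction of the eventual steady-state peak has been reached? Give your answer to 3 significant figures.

0.551

f_n = 1 − e^(−nkτ) = 1 − e^(−2 × 0.04500 × 8.90) = 1 − e^(−0.8010) = 1 − 0.4489 ≈ 0.551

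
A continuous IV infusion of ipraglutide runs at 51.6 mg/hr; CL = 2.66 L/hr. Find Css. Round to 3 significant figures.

19.4 µg/mL

Css = infusion rate / CL = 51.6 / 2.66 ≈ 19.4 µg/mL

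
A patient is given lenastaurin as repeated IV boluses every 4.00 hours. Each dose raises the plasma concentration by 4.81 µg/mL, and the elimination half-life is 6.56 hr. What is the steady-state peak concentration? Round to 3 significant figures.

14.0 µg/mL

k = ln 2 / 6.56 = 0.1057 hr⁻¹
Fraction remaining after one interval: e^(−kτ) = e^(−0.1057 × 4.00) = 0.6553
R = 1 / (1 − 0.6553) = 2.901
Css,max = 4.81 × 2.901 ≈ 14.0 µg/mL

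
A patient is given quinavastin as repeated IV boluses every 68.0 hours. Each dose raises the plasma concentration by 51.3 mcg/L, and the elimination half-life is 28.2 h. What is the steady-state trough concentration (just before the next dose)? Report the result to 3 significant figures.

11.9 mcg/L

k = ln 2 / 28.2 = 0.02458 h⁻¹
Fraction remaining after one interval: e^(−kτ) = e^(−0.02458 × 68.0) = 0.1880
R = 1 / (1 − 0.1880) = 1.231
Css,max = 51.3 × 1.231 = 63.18 mcg/L
Css,min = Css,max × e^(−kτ) = 63.18 × 0.1880 ≈ 11.9 mcg/L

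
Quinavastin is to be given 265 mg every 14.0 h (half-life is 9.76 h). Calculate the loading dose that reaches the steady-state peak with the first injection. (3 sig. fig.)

k = ln 2 / 9.76 = 0.07102 h⁻¹
Accumulation ratio R = 1 / (1 − e^(−kτ)) = 1 / (1 − e^(−0.07102×14.0)) = 1 / (1 − 0.3700) = 1.587
Loading dose = maintenance dose × R = 265 × 1.587 ≈ 421 mg

421 mg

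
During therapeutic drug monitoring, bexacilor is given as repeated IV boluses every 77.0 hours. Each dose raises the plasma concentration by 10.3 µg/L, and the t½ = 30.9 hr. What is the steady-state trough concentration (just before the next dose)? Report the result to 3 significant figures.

k = ln 2 / 30.9 = 0.02243 hr⁻¹
Fraction remaining after one interval: e^(−kτ) = e^(−0.02243 × 77.0) = 0.1778
R = 1 / (1 − 0.1778) = 1.216
Css,max = 10.3 × 1.216 = 12.53 µg/L
Css,min = Css,max × e^(−kτ) = 12.53 × 0.1778 ≈ 2.23 µg/L

2.23 µg/L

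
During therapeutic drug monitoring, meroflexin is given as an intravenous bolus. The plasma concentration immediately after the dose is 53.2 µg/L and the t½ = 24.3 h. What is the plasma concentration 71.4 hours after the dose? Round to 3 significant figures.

k = ln 2 / 24.3 = 0.02852 h⁻¹
71.4 h is 2.938 half-lives, so C = 53.2 × (1/2)^2.938 = 53.2 × 0.1305 ≈ 6.94 µg/L

6.94 µg/L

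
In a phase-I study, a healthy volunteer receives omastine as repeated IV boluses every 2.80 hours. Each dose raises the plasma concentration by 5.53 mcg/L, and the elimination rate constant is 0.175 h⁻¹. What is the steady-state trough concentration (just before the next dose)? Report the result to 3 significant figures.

8.75 mcg/L

Fraction remaining after one interval: e^(−kτ) = e^(−0.1750 × 2.80) = 0.6126
R = 1 / (1 − 0.6126) = 2.581
Css,max = 5.53 × 2.581 = 14.28 mcg/L
Css,min = Css,max × e^(−kτ) = 14.28 × 0.6126 ≈ 8.75 mcg/L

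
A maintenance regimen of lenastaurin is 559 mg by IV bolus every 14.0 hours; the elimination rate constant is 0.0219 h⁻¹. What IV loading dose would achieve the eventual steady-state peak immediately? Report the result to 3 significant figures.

Accumulation ratio R = 1 / (1 − e^(−kτ)) = 1 / (1 − e^(−0.02190×14.0)) = 1 / (1 − 0.7359) = 3.787
Loading dose = maintenance dose × R = 559 × 3.787 ≈ 2120 mg

2120 mg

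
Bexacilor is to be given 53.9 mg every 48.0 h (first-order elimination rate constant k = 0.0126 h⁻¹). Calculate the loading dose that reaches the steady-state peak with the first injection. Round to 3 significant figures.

Accumulation ratio R = 1 / (1 − e^(−kτ)) = 1 / (1 − e^(−0.01260×48.0)) = 1 / (1 − 0.5462) = 2.204
Loading dose = maintenance dose × R = 53.9 × 2.204 ≈ 119 mg

119 mg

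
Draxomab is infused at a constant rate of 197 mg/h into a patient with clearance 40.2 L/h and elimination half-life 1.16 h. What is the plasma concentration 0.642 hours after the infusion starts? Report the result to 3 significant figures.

Css = rate / CL = 197 / 40.2 = 4.900 µg/mL
k = ln 2 / 1.16 = 0.5975 h⁻¹
C(t) = Css (1 − e^(−kt)) = 4.900 × (1 − e^(−0.3836)) = 4.900 × 0.3186 ≈ 1.56 µg/mL

1.56 µg/mL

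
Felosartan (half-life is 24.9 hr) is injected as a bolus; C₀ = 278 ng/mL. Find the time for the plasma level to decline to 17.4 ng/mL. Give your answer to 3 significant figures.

99.5 hours

k = ln 2 / 24.9 = 0.02784 hr⁻¹
C(t) = C₀ e^(−kt)  ⇒  t = ln(C₀/C) / k
t = ln(278/17.4) / 0.02784 = 2.771 / 0.02784 ≈ 99.5 hours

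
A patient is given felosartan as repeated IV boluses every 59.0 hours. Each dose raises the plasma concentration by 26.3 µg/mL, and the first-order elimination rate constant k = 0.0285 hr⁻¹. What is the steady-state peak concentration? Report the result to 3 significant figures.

32.3 µg/mL

Fraction remaining after one interval: e^(−kτ) = e^(−0.02850 × 59.0) = 0.1861
R = 1 / (1 − 0.1861) = 1.229
Css,max = 26.3 × 1.229 ≈ 32.3 µg/mL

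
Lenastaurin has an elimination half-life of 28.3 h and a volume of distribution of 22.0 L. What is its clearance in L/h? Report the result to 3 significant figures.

k = ln 2 / t½ = ln 2 / 28.3 = 0.02449 h⁻¹
CL = k · V = 0.02449 × 22.0 ≈ 0.539 L/h

0.539 L/h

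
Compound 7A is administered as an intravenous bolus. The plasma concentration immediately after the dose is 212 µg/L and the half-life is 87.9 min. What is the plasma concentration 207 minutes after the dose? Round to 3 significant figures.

k = ln 2 / 87.9 = 0.007886 min⁻¹
207 min is 2.355 half-lives, so C = 212 × (1/2)^2.355 = 212 × 0.1955 ≈ 41.4 µg/L

41.4 µg/L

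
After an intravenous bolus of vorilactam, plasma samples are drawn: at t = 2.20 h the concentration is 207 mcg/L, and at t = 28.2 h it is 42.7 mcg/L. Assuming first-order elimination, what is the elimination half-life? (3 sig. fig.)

11.4 hours

k = ln(C₁/C₂) / (t₂ − t₁) = ln(207/42.7) / (28.2 − 2.20)
  = 1.579 / 26.00 = 0.06071 h⁻¹
t½ = ln 2 / k = ln 2 / 0.06071 ≈ 11.4 hours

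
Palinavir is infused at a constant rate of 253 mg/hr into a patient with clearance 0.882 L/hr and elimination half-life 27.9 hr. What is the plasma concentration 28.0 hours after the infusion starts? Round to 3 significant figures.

144 µg/mL

Css = rate / CL = 253 / 0.882 = 286.8 µg/mL
k = ln 2 / 27.9 = 0.02484 hr⁻¹
C(t) = Css (1 − e^(−kt)) = 286.8 × (1 − e^(−0.6956)) = 286.8 × 0.5012 ≈ 144 µg/mL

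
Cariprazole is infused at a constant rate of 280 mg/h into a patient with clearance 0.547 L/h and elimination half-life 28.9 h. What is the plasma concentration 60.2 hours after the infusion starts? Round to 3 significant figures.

Css = rate / CL = 280 / 0.547 = 511.9 µg/mL
k = ln 2 / 28.9 = 0.02398 h⁻¹
C(t) = Css (1 − e^(−kt)) = 511.9 × (1 − e^(−1.444)) = 511.9 × 0.7640 ≈ 391 µg/mL

391 µg/mL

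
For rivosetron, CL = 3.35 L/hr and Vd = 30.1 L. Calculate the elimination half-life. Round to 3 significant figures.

6.23 hours

k = CL / V = 3.35 / 30.1 = 0.1113 hr⁻¹
t½ = ln 2 / k = ln 2 / 0.1113 ≈ 6.23 hours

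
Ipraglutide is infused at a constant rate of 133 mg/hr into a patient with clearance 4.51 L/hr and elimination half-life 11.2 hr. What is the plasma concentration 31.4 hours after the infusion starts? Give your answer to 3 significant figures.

Css = rate / CL = 133 / 4.51 = 29.49 µg/mL
k = ln 2 / 11.2 = 0.06189 hr⁻¹
C(t) = Css (1 − e^(−kt)) = 29.49 × (1 − e^(−1.943)) = 29.49 × 0.8568 ≈ 25.3 µg/mL

25.3 µg/mL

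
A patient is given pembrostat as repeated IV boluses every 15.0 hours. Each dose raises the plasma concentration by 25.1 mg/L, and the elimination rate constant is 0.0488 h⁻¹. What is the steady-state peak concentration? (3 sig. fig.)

Fraction remaining after one interval: e^(−kτ) = e^(−0.04880 × 15.0) = 0.4809
R = 1 / (1 − 0.4809) = 1.927
Css,max = 25.1 × 1.927 ≈ 48.4 mg/L

48.4 mg/L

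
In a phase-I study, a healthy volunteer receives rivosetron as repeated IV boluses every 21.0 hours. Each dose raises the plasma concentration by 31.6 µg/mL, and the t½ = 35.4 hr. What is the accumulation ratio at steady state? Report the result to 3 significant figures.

k = ln 2 / 35.4 = 0.01958 hr⁻¹
Fraction remaining after one interval: e^(−kτ) = e^(−0.01958 × 21.0) = 0.6629
R = 1 / (1 − 0.6629) = 1 / 0.3371 ≈ 2.97

2.97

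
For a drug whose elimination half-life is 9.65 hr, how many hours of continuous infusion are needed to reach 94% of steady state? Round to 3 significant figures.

k = ln 2 / 9.65 = 0.07183 hr⁻¹
f = 1 − e^(−kt)  ⇒  t = −ln(1 − f) / k
t = −ln(1 − 0.94) / 0.07183 = 2.813 / 0.07183 ≈ 39.2 hours

39.2 hours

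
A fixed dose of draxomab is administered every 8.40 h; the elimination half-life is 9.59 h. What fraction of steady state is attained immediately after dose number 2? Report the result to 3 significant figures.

0.703

k = ln 2 / 9.59 = 0.07228 h⁻¹
f_n = 1 − e^(−nkτ) = 1 − e^(−2 × 0.07228 × 8.40) = 1 − e^(−1.214) = 1 − 0.2969 ≈ 0.703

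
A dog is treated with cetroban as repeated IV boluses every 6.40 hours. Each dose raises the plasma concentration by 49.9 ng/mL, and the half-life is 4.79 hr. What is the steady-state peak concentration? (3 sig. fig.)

82.6 ng/mL

k = ln 2 / 4.79 = 0.1447 hr⁻¹
Fraction remaining after one interval: e^(−kτ) = e^(−0.1447 × 6.40) = 0.3961
R = 1 / (1 − 0.3961) = 1.656
Css,max = 49.9 × 1.656 ≈ 82.6 ng/mL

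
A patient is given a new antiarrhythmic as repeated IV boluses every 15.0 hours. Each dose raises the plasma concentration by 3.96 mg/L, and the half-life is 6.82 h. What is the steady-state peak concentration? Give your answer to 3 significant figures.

5.06 mg/L

k = ln 2 / 6.82 = 0.1016 h⁻¹
Fraction remaining after one interval: e^(−kτ) = e^(−0.1016 × 15.0) = 0.2177
R = 1 / (1 − 0.2177) = 1.278
Css,max = 3.96 × 1.278 ≈ 5.06 mg/L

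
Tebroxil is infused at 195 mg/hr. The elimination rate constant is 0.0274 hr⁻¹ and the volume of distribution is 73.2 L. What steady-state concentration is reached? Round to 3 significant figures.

97.2 µg/mL

CL = k · V = 0.0274 × 73.2 = 2.006 L/hr
Css = rate / CL = 195 / 2.006 ≈ 97.2 µg/mL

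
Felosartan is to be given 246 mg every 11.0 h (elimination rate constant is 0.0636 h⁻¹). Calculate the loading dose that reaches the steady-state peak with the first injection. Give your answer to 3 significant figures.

489 mg

Accumulation ratio R = 1 / (1 − e^(−kτ)) = 1 / (1 − e^(−0.06360×11.0)) = 1 / (1 − 0.4968) = 1.987
Loading dose = maintenance dose × R = 246 × 1.987 ≈ 489 mg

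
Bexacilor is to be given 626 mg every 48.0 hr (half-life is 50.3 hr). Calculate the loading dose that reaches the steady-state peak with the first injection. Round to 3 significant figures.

k = ln 2 / 50.3 = 0.01378 hr⁻¹
Accumulation ratio R = 1 / (1 − e^(−kτ)) = 1 / (1 − e^(−0.01378×48.0)) = 1 / (1 − 0.5161) = 2.067
Loading dose = maintenance dose × R = 626 × 2.067 ≈ 1290 mg

1290 mg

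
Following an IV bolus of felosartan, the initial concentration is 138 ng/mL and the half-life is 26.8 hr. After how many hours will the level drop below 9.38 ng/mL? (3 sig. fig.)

k = ln 2 / 26.8 = 0.02586 hr⁻¹
C(t) = C₀ e^(−kt)  ⇒  t = ln(C₀/C) / k
t = ln(138/9.38) / 0.02586 = 2.689 / 0.02586 ≈ 104 hours

104 hours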